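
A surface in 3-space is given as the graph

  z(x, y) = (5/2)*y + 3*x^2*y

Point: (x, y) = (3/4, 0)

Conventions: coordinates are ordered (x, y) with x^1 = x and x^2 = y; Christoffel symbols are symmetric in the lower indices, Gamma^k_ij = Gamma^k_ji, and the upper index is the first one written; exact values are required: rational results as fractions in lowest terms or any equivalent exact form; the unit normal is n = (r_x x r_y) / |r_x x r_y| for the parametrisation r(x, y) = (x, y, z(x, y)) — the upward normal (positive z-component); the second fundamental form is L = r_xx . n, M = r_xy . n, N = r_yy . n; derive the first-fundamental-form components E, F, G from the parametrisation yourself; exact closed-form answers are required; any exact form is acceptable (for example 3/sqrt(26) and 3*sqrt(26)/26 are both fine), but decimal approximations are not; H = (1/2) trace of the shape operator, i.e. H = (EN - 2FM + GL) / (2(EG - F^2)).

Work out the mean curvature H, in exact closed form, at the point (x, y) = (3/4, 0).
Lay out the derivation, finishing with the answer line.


z_x = 0, z_y = 67/16, z_xx = 0, z_xy = 9/2, z_yy = 0
E = 1, F = 0, G = 4745/256; answer radicand W^2 = 4745/256
unnormalised second-form numerators: l = 0, m = 9/2, n = 0; L = l/sqrt(4745/256), and similarly M = m/sqrt(W^2), N = n/sqrt(W^2)
H = (E*n - 2*F*m + G*l) / (2*(EG - F^2)*sqrt(W^2)); E*n - 2*F*m + G*l = 0, EG - F^2 = 4745/256, so H = (0)/sqrt(4745/256)

Answer: H = 0


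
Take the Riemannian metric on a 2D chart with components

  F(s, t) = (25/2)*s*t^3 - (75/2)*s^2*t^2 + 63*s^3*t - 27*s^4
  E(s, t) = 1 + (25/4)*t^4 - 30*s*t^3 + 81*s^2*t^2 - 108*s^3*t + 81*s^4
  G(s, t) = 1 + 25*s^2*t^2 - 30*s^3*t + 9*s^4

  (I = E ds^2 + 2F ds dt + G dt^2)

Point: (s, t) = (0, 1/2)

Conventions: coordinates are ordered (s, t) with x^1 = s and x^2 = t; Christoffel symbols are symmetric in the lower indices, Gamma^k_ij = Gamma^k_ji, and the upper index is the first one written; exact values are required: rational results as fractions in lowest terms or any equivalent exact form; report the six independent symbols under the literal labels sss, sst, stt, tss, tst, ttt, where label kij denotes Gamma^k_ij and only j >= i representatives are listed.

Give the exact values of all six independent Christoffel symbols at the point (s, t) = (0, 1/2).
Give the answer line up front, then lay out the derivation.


Answer: Gamma_sss = -120/89, Gamma_sst = 100/89, Gamma_stt = 0, Gamma_tss = 0, Gamma_tst = 0, Gamma_ttt = 0

E = 89/64, F = 0, G = 1 at the point
E_s = -15/4, E_t = 25/8, F_s = 25/16, F_t = 0, G_s = 0, G_t = 0
EG - F^2 = 89/64;  g^inv = (64/89) * [[1, 0], [0, 89/64]]
first-kind symbols [ij,l] = (1/2)(d_i g_jl + d_j g_il - d_l g_ij): [ss,s] = E_s/2 = -15/8, [ss,t] = F_s - E_t/2 = 0, [st,s] = E_t/2 = 25/16, [st,t] = G_s/2 = 0, [tt,s] = F_t - G_s/2 = 0, [tt,t] = G_t/2 = 0
Gamma^s_ij = (G*[ij,s] - F*[ij,t])/(EG - F^2), Gamma^t_ij = (E*[ij,t] - F*[ij,s])/(EG - F^2)


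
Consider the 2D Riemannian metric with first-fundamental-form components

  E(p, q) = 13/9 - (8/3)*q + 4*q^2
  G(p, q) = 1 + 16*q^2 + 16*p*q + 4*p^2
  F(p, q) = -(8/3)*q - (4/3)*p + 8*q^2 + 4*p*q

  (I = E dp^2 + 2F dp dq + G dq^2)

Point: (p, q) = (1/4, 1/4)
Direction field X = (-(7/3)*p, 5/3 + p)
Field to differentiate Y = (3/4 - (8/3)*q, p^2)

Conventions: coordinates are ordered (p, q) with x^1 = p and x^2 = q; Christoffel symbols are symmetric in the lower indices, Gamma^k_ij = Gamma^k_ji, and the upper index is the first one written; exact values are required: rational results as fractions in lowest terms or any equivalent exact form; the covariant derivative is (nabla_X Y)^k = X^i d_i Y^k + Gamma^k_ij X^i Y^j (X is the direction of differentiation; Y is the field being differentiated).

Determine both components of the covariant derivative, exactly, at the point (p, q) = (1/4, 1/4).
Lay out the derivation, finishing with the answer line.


E = 37/36, F = -1/4, G = 13/4 at the point
E_p = 0, E_q = -2/3, F_p = -1/3, F_q = 7/3, G_p = 6, G_q = 12
EG - F^2 = 59/18;  g^inv = (18/59) * [[13/4, 1/4], [1/4, 37/36]]
first-kind symbols [ij,l] = (1/2)(d_i g_jl + d_j g_il - d_l g_ij): [pp,p] = E_p/2 = 0, [pp,q] = F_p - E_q/2 = 0, [pq,p] = E_q/2 = -1/3, [pq,q] = G_p/2 = 3, [qq,p] = F_q - G_p/2 = -2/3, [qq,q] = G_q/2 = 6
Gamma^p_ij = (G*[ij,p] - F*[ij,q])/(EG - F^2), Gamma^q_ij = (E*[ij,q] - F*[ij,p])/(EG - F^2)
Gamma_ppp = 0, Gamma_ppq = -6/59, Gamma_pqq = -12/59, Gamma_qpp = 0, Gamma_qpq = 54/59, Gamma_qqq = 108/59
X = (-7/12, 23/12), Y = (1/12, 1/16) at the point

Answer: (nabla_X Y)^p = -87475/16992, (nabla_X Y)^q = 229/5664


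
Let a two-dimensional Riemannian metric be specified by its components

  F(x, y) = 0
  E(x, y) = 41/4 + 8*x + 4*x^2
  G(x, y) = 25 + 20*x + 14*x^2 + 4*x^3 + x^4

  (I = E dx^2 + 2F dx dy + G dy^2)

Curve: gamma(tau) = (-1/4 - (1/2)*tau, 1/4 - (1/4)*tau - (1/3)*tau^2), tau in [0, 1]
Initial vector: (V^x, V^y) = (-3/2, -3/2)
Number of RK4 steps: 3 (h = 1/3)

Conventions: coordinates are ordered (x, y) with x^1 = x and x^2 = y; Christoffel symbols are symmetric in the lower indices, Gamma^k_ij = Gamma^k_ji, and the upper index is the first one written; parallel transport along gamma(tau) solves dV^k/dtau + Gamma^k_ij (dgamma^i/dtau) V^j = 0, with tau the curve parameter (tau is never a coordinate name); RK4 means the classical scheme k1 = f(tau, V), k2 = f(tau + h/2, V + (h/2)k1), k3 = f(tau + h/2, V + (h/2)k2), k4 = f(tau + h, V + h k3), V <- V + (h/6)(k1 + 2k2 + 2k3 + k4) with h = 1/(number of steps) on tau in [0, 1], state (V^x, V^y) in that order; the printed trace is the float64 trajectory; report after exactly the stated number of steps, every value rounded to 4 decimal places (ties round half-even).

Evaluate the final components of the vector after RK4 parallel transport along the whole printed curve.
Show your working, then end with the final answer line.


gamma'(tau) = (-1/2, -1/4 - (2/3)*tau); f(tau, V)^k = -Gamma^k_ij(gamma(tau)) gamma'^i(tau) V^j; h = 1/3; intermediate values shown to 6 dp
curve data and Christoffel symbols at the stage parameters:
  tau = 0.000000: gamma = (-0.250000, 0.250000), gamma' = (-0.500000, -0.250000); Gamma_xxx = 0.352941, Gamma_xxy = 0.000000, Gamma_xyy = -0.805147, Gamma_yxx = 0.000000, Gamma_yxy = 0.328767, Gamma_yyy = 0.000000
  tau = 0.166667: gamma = (-0.333333, 0.199074), gamma' = (-0.500000, -0.361111); Gamma_xxx = 0.332180, Gamma_xxy = 0.000000, Gamma_xyy = -0.738178, Gamma_yxx = 0.000000, Gamma_yxy = 0.300000, Gamma_yyy = 0.000000
  tau = 0.333333: gamma = (-0.416667, 0.129630), gamma' = (-0.500000, -0.472222); Gamma_xxx = 0.306569, Gamma_xxy = 0.000000, Gamma_xyy = -0.665298, Gamma_yxx = 0.000000, Gamma_yxy = 0.268800, Gamma_yyy = 0.000000
  tau = 0.500000: gamma = (-0.500000, 0.041667), gamma' = (-0.500000, -0.583333); Gamma_xxx = 0.275862, Gamma_xxy = 0.000000, Gamma_xyy = -0.586207, Gamma_yxx = 0.000000, Gamma_yxy = 0.235294, Gamma_yyy = 0.000000
  tau = 0.666667: gamma = (-0.583333, -0.064815), gamma' = (-0.500000, -0.694444); Gamma_xxx = 0.240000, Gamma_xxy = 0.000000, Gamma_xyy = -0.500833, Gamma_yxx = 0.000000, Gamma_yxy = 0.199667, Gamma_yyy = 0.000000
  tau = 0.833333: gamma = (-0.666667, -0.189815), gamma' = (-0.500000, -0.805556); Gamma_xxx = 0.199170, Gamma_xxy = 0.000000, Gamma_xyy = -0.409405, Gamma_yxx = 0.000000, Gamma_yxy = 0.162162, Gamma_yyy = 0.000000
  tau = 1.000000: gamma = (-0.750000, -0.333333), gamma' = (-0.500000, -0.916667); Gamma_xxx = 0.153846, Gamma_xxy = 0.000000, Gamma_xyy = -0.312500, Gamma_yxx = 0.000000, Gamma_yxy = 0.123077, Gamma_yyy = 0.000000
step 0: V^x = -1.5000, V^y = -1.5000
step 1: k1 = (0.037224, -0.369863), k2 = (0.168174, -0.396074), k3 = (0.172963, -0.394365), k4 = (0.291462, -0.402349); V <- V + (h/6)(k1 + 2k2 + 2k3 + k4): V^x = -1.4438, V^y = -1.6307
step 2: k1 = (0.291005, -0.402441), k2 = (0.388110, -0.391258), k3 = (0.389705, -0.388817), k4 = (0.454573, -0.357928); V <- V + (h/6)(k1 + 2k2 + 2k3 + k4): V^x = -1.3160, V^y = -1.7596
step 3: k1 = (0.454087, -0.358144), k2 = (0.476498, -0.309536), k3 = (0.474198, -0.308391), k4 = (0.444441, -0.245249); V <- V + (h/6)(k1 + 2k2 + 2k3 + k4): V^x = -1.1604, V^y = -1.8618

Answer: V^x = -1.1604, V^y = -1.8618


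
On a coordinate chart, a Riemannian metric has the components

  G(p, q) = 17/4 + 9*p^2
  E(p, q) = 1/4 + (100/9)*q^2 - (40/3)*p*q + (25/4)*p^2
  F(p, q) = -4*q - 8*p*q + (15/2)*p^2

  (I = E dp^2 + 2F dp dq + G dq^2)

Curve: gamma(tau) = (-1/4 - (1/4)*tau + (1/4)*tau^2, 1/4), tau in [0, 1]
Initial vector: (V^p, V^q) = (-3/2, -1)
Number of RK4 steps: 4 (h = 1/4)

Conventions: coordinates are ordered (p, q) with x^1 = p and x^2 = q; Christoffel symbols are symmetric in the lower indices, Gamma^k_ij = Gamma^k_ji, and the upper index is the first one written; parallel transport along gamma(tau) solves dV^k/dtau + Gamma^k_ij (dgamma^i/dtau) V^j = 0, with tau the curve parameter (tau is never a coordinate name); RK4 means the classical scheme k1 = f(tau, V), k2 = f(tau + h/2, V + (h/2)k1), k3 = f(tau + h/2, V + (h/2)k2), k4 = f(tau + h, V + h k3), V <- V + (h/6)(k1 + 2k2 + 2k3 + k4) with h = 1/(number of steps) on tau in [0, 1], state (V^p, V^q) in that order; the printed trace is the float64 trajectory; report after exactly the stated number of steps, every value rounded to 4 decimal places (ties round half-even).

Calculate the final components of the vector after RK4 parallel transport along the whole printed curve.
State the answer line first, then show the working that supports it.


Answer: V^p = -1.5000, V^q = -1.0000

gamma'(tau) = (-1/4 + (1/2)*tau, 0); f(tau, V)^k = -Gamma^k_ij(gamma(tau)) gamma'^i(tau) V^j; h = 1/4; intermediate values shown to 6 dp
curve data and Christoffel symbols at the stage parameters:
  tau = 0.000000: gamma = (-0.250000, 0.250000), gamma' = (-0.250000, 0.000000); Gamma_ppp = -1.519862, Gamma_ppq = 2.043093, Gamma_pqq = 0.115303, Gamma_qpp = -2.128195, Gamma_qpq = -0.454266, Gamma_qqq = 0.000749
  tau = 0.125000: gamma = (-0.277344, 0.250000), gamma' = (-0.187500, 0.000000); Gamma_ppp = -1.326790, Gamma_ppq = 2.000366, Gamma_pqq = 0.304686, Gamma_qpp = -2.147251, Gamma_qpq = -0.558308, Gamma_qqq = -0.008112
  tau = 0.250000: gamma = (-0.296875, 0.250000), gamma' = (-0.125000, 0.000000); Gamma_ppp = -1.195733, Gamma_ppq = 1.978930, Gamma_pqq = 0.423493, Gamma_qpp = -2.162400, Gamma_qpq = -0.629763, Gamma_qqq = -0.021393
  tau = 0.375000: gamma = (-0.308594, 0.250000), gamma' = (-0.062500, 0.000000); Gamma_ppp = -1.119631, Gamma_ppq = 1.969277, Gamma_pqq = 0.489284, Gamma_qpp = -2.172070, Gamma_qpq = -0.671616, Gamma_qqq = -0.031751
  tau = 0.500000: gamma = (-0.312500, 0.250000), gamma' = (0.000000, 0.000000); Gamma_ppp = -1.094667, Gamma_ppq = 1.966557, Gamma_pqq = 0.510392, Gamma_qpp = -2.175386, Gamma_qpq = -0.685407, Gamma_qqq = -0.035568
  tau = 0.625000: gamma = (-0.308594, 0.250000), gamma' = (0.062500, 0.000000); Gamma_ppp = -1.119631, Gamma_ppq = 1.969277, Gamma_pqq = 0.489284, Gamma_qpp = -2.172070, Gamma_qpq = -0.671616, Gamma_qqq = -0.031751
  tau = 0.750000: gamma = (-0.296875, 0.250000), gamma' = (0.125000, 0.000000); Gamma_ppp = -1.195733, Gamma_ppq = 1.978930, Gamma_pqq = 0.423493, Gamma_qpp = -2.162400, Gamma_qpq = -0.629763, Gamma_qqq = -0.021393
  tau = 0.875000: gamma = (-0.277344, 0.250000), gamma' = (0.187500, 0.000000); Gamma_ppp = -1.326790, Gamma_ppq = 2.000366, Gamma_pqq = 0.304686, Gamma_qpp = -2.147251, Gamma_qpq = -0.558308, Gamma_qqq = -0.008112
  tau = 1.000000: gamma = (-0.250000, 0.250000), gamma' = (0.250000, 0.000000); Gamma_ppp = -1.519862, Gamma_ppq = 2.043093, Gamma_pqq = 0.115303, Gamma_qpp = -2.128195, Gamma_qpq = -0.454266, Gamma_qqq = 0.000749
step 0: V^p = -1.5000, V^q = -1.0000
step 1: k1 = (0.059175, 0.911640), k2 = (0.038992, 0.693690), k3 = (0.029401, 0.697558), k4 = (0.018873, 0.468456); V <- V + (h/6)(k1 + 2k2 + 2k3 + k4): V^p = -1.4910, V^q = -0.8266
step 2: k1 = (0.018399, 0.468097), k2 = (0.009647, 0.234344), k3 = (0.006127, 0.235719), k4 = (0.000000, 0.000000); V <- V + (h/6)(k1 + 2k2 + 2k3 + k4): V^p = -1.4890, V^q = -0.7679
step 3: k1 = (0.000000, 0.000000), k2 = (-0.009683, -0.234366), k3 = (-0.006161, -0.235760), k4 = (-0.018253, -0.467972); V <- V + (h/6)(k1 + 2k2 + 2k3 + k4): V^p = -1.4910, V^q = -0.8266
step 4: k1 = (-0.018399, -0.468097), k2 = (-0.039543, -0.693888), k3 = (-0.029614, -0.697907), k4 = (-0.058058, -0.910934); V <- V + (h/6)(k1 + 2k2 + 2k3 + k4): V^p = -1.5000, V^q = -1.0000


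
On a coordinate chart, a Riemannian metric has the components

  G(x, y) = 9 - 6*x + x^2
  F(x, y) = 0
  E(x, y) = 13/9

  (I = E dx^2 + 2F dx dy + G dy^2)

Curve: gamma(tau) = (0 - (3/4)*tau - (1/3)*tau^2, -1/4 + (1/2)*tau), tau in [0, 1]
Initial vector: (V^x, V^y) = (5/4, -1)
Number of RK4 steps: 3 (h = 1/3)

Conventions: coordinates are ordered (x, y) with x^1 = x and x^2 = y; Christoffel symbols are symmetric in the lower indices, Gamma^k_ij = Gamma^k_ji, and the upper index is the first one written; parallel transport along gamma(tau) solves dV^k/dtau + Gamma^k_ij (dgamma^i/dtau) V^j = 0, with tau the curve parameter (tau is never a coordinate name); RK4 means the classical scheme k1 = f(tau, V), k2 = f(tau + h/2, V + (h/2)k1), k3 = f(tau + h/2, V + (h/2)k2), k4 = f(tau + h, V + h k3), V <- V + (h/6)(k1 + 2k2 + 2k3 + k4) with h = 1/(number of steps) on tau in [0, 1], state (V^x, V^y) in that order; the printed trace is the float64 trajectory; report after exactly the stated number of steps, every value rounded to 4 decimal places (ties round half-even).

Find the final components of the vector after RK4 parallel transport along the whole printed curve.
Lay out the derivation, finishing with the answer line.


gamma'(tau) = (-3/4 - (2/3)*tau, 1/2); f(tau, V)^k = -Gamma^k_ij(gamma(tau)) gamma'^i(tau) V^j; h = 1/3; intermediate values shown to 6 dp
curve data and Christoffel symbols at the stage parameters:
  tau = 0.000000: gamma = (0.000000, -0.250000), gamma' = (-0.750000, 0.500000); Gamma_xxx = 0.000000, Gamma_xxy = 0.000000, Gamma_xyy = 2.076923, Gamma_yxx = 0.000000, Gamma_yxy = -0.333333, Gamma_yyy = 0.000000
  tau = 0.166667: gamma = (-0.134259, -0.166667), gamma' = (-0.861111, 0.500000); Gamma_xxx = 0.000000, Gamma_xxy = 0.000000, Gamma_xyy = 2.169872, Gamma_yxx = 0.000000, Gamma_yxy = -0.319055, Gamma_yyy = 0.000000
  tau = 0.333333: gamma = (-0.287037, -0.083333), gamma' = (-0.972222, 0.500000); Gamma_xxx = 0.000000, Gamma_xxy = 0.000000, Gamma_xyy = 2.275641, Gamma_yxx = 0.000000, Gamma_yxy = -0.304225, Gamma_yyy = 0.000000
  tau = 0.500000: gamma = (-0.458333, 0.000000), gamma' = (-1.083333, 0.500000); Gamma_xxx = 0.000000, Gamma_xxy = 0.000000, Gamma_xyy = 2.394231, Gamma_yxx = 0.000000, Gamma_yxy = -0.289157, Gamma_yyy = 0.000000
  tau = 0.666667: gamma = (-0.648148, 0.083333), gamma' = (-1.194444, 0.500000); Gamma_xxx = 0.000000, Gamma_xxy = 0.000000, Gamma_xyy = 2.525641, Gamma_yxx = 0.000000, Gamma_yxy = -0.274112, Gamma_yyy = 0.000000
  tau = 0.833333: gamma = (-0.856481, 0.166667), gamma' = (-1.305556, 0.500000); Gamma_xxx = 0.000000, Gamma_xxy = 0.000000, Gamma_xyy = 2.669872, Gamma_yxx = 0.000000, Gamma_yxy = -0.259304, Gamma_yyy = 0.000000
  tau = 1.000000: gamma = (-1.083333, 0.250000), gamma' = (-1.416667, 0.500000); Gamma_xxx = 0.000000, Gamma_xxy = 0.000000, Gamma_xyy = 2.826923, Gamma_yxx = 0.000000, Gamma_yxy = -0.244898, Gamma_yyy = 0.000000
step 0: V^x = 1.2500, V^y = -1.0000
step 1: k1 = (1.038462, 0.458333), k2 = (1.002059, 0.480774), k3 = (0.998001, 0.478779), k4 = (0.956233, 0.489315); V <- V + (h/6)(k1 + 2k2 + 2k3 + k4): V^x = 1.5830, V^y = -0.8407
step 2: k1 = (0.956607, 0.489470), k2 = (0.908799, 0.489733), k3 = (0.908747, 0.488567), k4 = (0.856041, 0.480427); V <- V + (h/6)(k1 + 2k2 + 2k3 + k4): V^x = 1.8857, V^y = -0.6782
step 3: k1 = (0.856385, 0.480481), k2 = (0.798389, 0.465458), k3 = (0.801731, 0.465053), k4 = (0.739431, 0.445121); V <- V + (h/6)(k1 + 2k2 + 2k3 + k4): V^x = 2.1521, V^y = -0.5233

Answer: V^x = 2.1521, V^y = -0.5233


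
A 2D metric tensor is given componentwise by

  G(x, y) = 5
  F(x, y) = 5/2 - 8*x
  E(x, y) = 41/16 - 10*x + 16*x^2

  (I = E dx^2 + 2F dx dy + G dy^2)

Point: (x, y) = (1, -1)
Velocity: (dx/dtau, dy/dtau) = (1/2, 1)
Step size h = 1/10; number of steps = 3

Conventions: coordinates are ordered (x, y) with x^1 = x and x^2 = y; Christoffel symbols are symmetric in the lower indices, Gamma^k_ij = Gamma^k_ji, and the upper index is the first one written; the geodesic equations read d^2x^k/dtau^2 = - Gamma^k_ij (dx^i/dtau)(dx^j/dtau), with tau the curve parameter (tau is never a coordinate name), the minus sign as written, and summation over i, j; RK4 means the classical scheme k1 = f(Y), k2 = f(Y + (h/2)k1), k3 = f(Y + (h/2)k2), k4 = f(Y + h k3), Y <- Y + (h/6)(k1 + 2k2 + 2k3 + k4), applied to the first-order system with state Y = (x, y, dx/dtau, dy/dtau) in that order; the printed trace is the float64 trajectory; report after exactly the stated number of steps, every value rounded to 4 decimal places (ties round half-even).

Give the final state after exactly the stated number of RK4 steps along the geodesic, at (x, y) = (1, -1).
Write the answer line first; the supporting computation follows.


Answer: x = 1.1411, y = -0.6939, dx/dtau = 0.4433, dy/dtau = 1.0376

f(Y) = (dx/dtau, dy/dtau, -Gamma^x_ij Y'^i Y'^j, -Gamma^y_ij Y'^i Y'^j) with the Gammas evaluated at the stage position; h = 0.100000; intermediate values shown to 6 dp
step 0: x = 1.0000, y = -1.0000, dx/dtau = 0.5000, dy/dtau = 1.0000
step 1:
  k1: at (x, y) = (1.000000, -1.000000), (dx/dtau, dy/dtau) = (0.500000, 1.000000); Gamma_xxx = 0.875622, Gamma_xxy = 0.000000, Gamma_xyy = 0.000000, Gamma_yxx = -0.636816, Gamma_yxy = 0.000000, Gamma_yyy = 0.000000; k1 = (0.500000, 1.000000, -0.218905, 0.159204)
  k2: at (x, y) = (1.025000, -0.950000), (dx/dtau, dy/dtau) = (0.489055, 1.007960); Gamma_xxx = 0.868737, Gamma_xxy = 0.000000, Gamma_xyy = 0.000000, Gamma_yxx = -0.609640, Gamma_yxy = 0.000000, Gamma_yyy = 0.000000; k2 = (0.489055, 1.007960, -0.207780, 0.145810)
  k3: at (x, y) = (1.024453, -0.949602), (dx/dtau, dy/dtau) = (0.489611, 1.007291); Gamma_xxx = 0.868896, Gamma_xxy = 0.000000, Gamma_xyy = 0.000000, Gamma_yxx = -0.610220, Gamma_yxy = 0.000000, Gamma_yyy = 0.000000; k3 = (0.489611, 1.007291, -0.208291, 0.146281)
  k4: at (x, y) = (1.048961, -0.899271), (dx/dtau, dy/dtau) = (0.479171, 1.014628); Gamma_xxx = 0.861484, Gamma_xxy = 0.000000, Gamma_xyy = 0.000000, Gamma_yxx = -0.584881, Gamma_yxy = 0.000000, Gamma_yyy = 0.000000; k4 = (0.479171, 1.014628, -0.197801, 0.134291)
  Y <- Y + (h/6)(k1 + 2k2 + 2k3 + k4): x = 1.0489, y = -0.8992, dx/dtau = 0.4792, dy/dtau = 1.0146
step 2:
  k1: at (x, y) = (1.048942, -0.899248), (dx/dtau, dy/dtau) = (0.479186, 1.014628); Gamma_xxx = 0.861490, Gamma_xxy = 0.000000, Gamma_xyy = 0.000000, Gamma_yxx = -0.584900, Gamma_yxy = 0.000000, Gamma_yyy = 0.000000; k1 = (0.479186, 1.014628, -0.197815, 0.134304)
  k2: at (x, y) = (1.072901, -0.848516), (dx/dtau, dy/dtau) = (0.469295, 1.021343); Gamma_xxx = 0.853702, Gamma_xxy = 0.000000, Gamma_xyy = 0.000000, Gamma_yxx = -0.561350, Gamma_yxy = 0.000000, Gamma_yyy = 0.000000; k2 = (0.469295, 1.021343, -0.188018, 0.123631)
  k3: at (x, y) = (1.072406, -0.848181), (dx/dtau, dy/dtau) = (0.469785, 1.020810); Gamma_xxx = 0.853868, Gamma_xxy = 0.000000, Gamma_xyy = 0.000000, Gamma_yxx = -0.561824, Gamma_yxy = 0.000000, Gamma_yyy = 0.000000; k3 = (0.469785, 1.020810, -0.188447, 0.123993)
  k4: at (x, y) = (1.095920, -0.797167), (dx/dtau, dy/dtau) = (0.460341, 1.027027); Gamma_xxx = 0.845800, Gamma_xxy = 0.000000, Gamma_xyy = 0.000000, Gamma_yxx = -0.539813, Gamma_yxy = 0.000000, Gamma_yyy = 0.000000; k4 = (0.460341, 1.027027, -0.179237, 0.114394)
  Y <- Y + (h/6)(k1 + 2k2 + 2k3 + k4): x = 1.0959, y = -0.7971, dx/dtau = 0.4604, dy/dtau = 1.0270
step 3:
  k1: at (x, y) = (1.095903, -0.797148), (dx/dtau, dy/dtau) = (0.460353, 1.027027); Gamma_xxx = 0.845806, Gamma_xxy = 0.000000, Gamma_xyy = 0.000000, Gamma_yxx = -0.539828, Gamma_yxy = 0.000000, Gamma_yyy = 0.000000; k1 = (0.460353, 1.027027, -0.179247, 0.114403)
  k2: at (x, y) = (1.118921, -0.745797), (dx/dtau, dy/dtau) = (0.451391, 1.032747); Gamma_xxx = 0.837566, Gamma_xxy = 0.000000, Gamma_xyy = 0.000000, Gamma_yxx = -0.519311, Gamma_yxy = 0.000000, Gamma_yyy = 0.000000; k2 = (0.451391, 1.032747, -0.170657, 0.105811)
  k3: at (x, y) = (1.118473, -0.745511), (dx/dtau, dy/dtau) = (0.451820, 1.032318); Gamma_xxx = 0.837729, Gamma_xxy = 0.000000, Gamma_xyy = 0.000000, Gamma_yxx = -0.519701, Gamma_yxy = 0.000000, Gamma_yyy = 0.000000; k3 = (0.451820, 1.032318, -0.171015, 0.106092)
  k4: at (x, y) = (1.141085, -0.693917), (dx/dtau, dy/dtau) = (0.443251, 1.037636); Gamma_xxx = 0.829370, Gamma_xxy = 0.000000, Gamma_xyy = 0.000000, Gamma_yxx = -0.500474, Gamma_yxy = 0.000000, Gamma_yyy = 0.000000; k4 = (0.443251, 1.037636, -0.162948, 0.098329)
  Y <- Y + (h/6)(k1 + 2k2 + 2k3 + k4): x = 1.1411, y = -0.6939, dx/dtau = 0.4433, dy/dtau = 1.0376


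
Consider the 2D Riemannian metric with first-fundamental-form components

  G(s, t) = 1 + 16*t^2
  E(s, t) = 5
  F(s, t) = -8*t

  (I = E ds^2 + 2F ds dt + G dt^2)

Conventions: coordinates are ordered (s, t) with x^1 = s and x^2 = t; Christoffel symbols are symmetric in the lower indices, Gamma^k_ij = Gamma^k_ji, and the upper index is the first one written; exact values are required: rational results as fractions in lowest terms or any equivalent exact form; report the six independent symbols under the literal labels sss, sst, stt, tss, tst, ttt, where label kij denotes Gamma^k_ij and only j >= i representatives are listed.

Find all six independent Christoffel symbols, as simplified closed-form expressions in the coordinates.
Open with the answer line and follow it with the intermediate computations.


Answer: Gamma_sss = 0, Gamma_sst = 0, Gamma_stt = -8/(16*t^2 + 5), Gamma_tss = 0, Gamma_tst = 0, Gamma_ttt = 16*t/(16*t^2 + 5)

E = 5; F = -8*t; G = 1 + 16*t^2
Gamma^k_ij = (1/2) g^{kl} (d_i g_jl + d_j g_il - d_l g_ij), with g^inv = (1/(EG-F^2)) [[G, -F], [-F, E]]
first partials: E_s = 0, E_t = 0, F_s = 0, F_t = -8, G_s = 0, G_t = 32*t
D = EG - F^2 = 5 + 16*t^2
expanded: Gamma^s_ss = (G E_s - 2F F_s + F E_t)/(2D), Gamma^s_st = (G E_t - F G_s)/(2D), Gamma^s_tt = (2G F_t - G G_s - F G_t)/(2D), Gamma^t_ss = (2E F_s - E E_t - F E_s)/(2D), Gamma^t_st = (E G_s - F E_t)/(2D), Gamma^t_tt = (E G_t - 2F F_t + F G_s)/(2D); substitute and cancel common factors


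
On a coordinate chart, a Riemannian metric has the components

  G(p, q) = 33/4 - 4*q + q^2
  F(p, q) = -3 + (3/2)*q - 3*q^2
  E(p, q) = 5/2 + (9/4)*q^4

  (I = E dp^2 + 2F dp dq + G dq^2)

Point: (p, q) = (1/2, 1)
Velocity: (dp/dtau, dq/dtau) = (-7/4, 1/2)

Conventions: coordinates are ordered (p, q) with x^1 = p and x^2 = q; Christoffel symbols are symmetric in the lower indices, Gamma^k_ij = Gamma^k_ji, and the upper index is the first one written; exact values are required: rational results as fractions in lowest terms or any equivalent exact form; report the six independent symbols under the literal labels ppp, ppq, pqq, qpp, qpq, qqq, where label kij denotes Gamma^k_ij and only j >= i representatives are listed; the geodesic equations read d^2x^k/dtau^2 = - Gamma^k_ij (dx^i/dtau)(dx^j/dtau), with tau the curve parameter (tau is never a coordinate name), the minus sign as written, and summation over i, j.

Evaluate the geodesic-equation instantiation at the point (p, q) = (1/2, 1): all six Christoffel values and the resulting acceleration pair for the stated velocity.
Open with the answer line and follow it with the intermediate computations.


Answer: Gamma_ppp = -108/25, Gamma_ppq = 126/25, Gamma_pqq = -6, Gamma_qpp = -114/25, Gamma_qpq = 108/25, Gamma_qqq = -16/3; accelerations (d^2p/dtau^2, d^2q/dtau^2) = (471/20, 2743/120)

E = 19/4, F = -9/2, G = 21/4 at the point
E_p = 0, E_q = 9, F_p = 0, F_q = -9/2, G_p = 0, G_q = -2
EG - F^2 = 75/16;  g^inv = (16/75) * [[21/4, 9/2], [9/2, 19/4]]
first-kind symbols [ij,l] = (1/2)(d_i g_jl + d_j g_il - d_l g_ij): [pp,p] = E_p/2 = 0, [pp,q] = F_p - E_q/2 = -9/2, [pq,p] = E_q/2 = 9/2, [pq,q] = G_p/2 = 0, [qq,p] = F_q - G_p/2 = -9/2, [qq,q] = G_q/2 = -1
Gamma^p_ij = (G*[ij,p] - F*[ij,q])/(EG - F^2), Gamma^q_ij = (E*[ij,q] - F*[ij,p])/(EG - F^2)
Gamma_ppp = -108/25, Gamma_ppq = 126/25, Gamma_pqq = -6, Gamma_qpp = -114/25, Gamma_qpq = 108/25, Gamma_qqq = -16/3
d^2p/dtau^2 = -(Gamma_ppp*(-7/4)^2 + 2*Gamma_ppq*(-7/4)*(1/2) + Gamma_pqq*(1/2)^2) = 471/20
d^2q/dtau^2 = -(Gamma_qpp*(-7/4)^2 + 2*Gamma_qpq*(-7/4)*(1/2) + Gamma_qqq*(1/2)^2) = 2743/120


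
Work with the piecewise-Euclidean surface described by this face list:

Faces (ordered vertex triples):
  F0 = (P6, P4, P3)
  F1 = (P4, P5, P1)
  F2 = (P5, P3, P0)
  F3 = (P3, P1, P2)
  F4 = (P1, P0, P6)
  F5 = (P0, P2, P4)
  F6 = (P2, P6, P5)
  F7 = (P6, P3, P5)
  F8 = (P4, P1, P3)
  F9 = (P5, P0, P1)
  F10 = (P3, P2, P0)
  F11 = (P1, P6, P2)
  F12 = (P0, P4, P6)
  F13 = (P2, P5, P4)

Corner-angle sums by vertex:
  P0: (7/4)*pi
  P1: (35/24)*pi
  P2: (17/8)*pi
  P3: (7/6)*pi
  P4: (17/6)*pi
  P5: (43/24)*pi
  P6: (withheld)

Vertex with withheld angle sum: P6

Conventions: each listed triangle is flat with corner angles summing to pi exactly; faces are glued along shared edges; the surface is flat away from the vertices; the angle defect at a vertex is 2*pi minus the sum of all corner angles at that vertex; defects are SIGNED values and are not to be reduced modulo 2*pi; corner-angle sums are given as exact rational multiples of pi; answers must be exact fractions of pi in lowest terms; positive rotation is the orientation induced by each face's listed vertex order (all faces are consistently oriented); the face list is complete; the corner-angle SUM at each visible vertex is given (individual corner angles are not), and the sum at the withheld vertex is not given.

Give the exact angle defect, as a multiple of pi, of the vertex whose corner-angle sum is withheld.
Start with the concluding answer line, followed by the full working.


Answer: defect(P6) = (-7/8)*pi

V = 7, E = 21, F = 14; chi = V - E + F = 0
Gauss-Bonnet: total defect = 2*pi*chi = 0; visible defects sum to (7/8)*pi


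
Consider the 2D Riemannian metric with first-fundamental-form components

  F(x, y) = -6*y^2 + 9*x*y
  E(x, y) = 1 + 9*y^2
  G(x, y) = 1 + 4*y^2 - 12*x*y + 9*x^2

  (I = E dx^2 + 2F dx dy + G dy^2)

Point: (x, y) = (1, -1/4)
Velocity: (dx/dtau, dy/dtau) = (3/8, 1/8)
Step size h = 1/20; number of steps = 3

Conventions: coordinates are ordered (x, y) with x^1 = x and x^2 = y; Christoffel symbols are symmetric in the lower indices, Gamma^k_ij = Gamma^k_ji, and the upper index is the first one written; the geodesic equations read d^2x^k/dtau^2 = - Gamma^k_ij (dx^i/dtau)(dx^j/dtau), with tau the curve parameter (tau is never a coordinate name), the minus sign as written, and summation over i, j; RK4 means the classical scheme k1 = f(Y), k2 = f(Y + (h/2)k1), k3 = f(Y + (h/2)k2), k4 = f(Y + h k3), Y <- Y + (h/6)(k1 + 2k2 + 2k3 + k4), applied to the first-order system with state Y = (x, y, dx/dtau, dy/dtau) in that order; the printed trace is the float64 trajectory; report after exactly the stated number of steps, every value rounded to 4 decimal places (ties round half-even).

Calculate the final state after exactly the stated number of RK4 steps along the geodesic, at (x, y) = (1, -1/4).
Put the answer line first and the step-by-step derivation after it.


Answer: x = 1.0564, y = -0.2319, dx/dtau = 0.3768, dy/dtau = 0.1159

f(Y) = (dx/dtau, dy/dtau, -Gamma^x_ij Y'^i Y'^j, -Gamma^y_ij Y'^i Y'^j) with the Gammas evaluated at the stage position; h = 0.050000; intermediate values shown to 6 dp
step 0: x = 1.0000, y = -0.2500, dx/dtau = 0.3750, dy/dtau = 0.1250
step 1:
  k1: at (x, y) = (1.000000, -0.250000), (dx/dtau, dy/dtau) = (0.375000, 0.125000); Gamma_xxx = 0.000000, Gamma_xxy = -0.162896, Gamma_xyy = 0.108597, Gamma_yxx = 0.000000, Gamma_yxy = 0.760181, Gamma_yyy = -0.506787; k1 = (0.375000, 0.125000, 0.013575, -0.063348)
  k2: at (x, y) = (1.009375, -0.246875), (dx/dtau, dy/dtau) = (0.375339, 0.123416); Gamma_xxx = 0.000000, Gamma_xxy = -0.159250, Gamma_xyy = 0.106167, Gamma_yxx = 0.000000, Gamma_yxy = 0.757277, Gamma_yyy = -0.504851; k2 = (0.375339, 0.123416, 0.013137, -0.062469)
  k3: at (x, y) = (1.009383, -0.246915), (dx/dtau, dy/dtau) = (0.375328, 0.123438); Gamma_xxx = 0.000000, Gamma_xxy = -0.159265, Gamma_xyy = 0.106177, Gamma_yxx = 0.000000, Gamma_yxy = 0.757250, Gamma_yyy = -0.504833; k3 = (0.375328, 0.123438, 0.013140, -0.062474)
  k4: at (x, y) = (1.018766, -0.243828), (dx/dtau, dy/dtau) = (0.375657, 0.121876); Gamma_xxx = 0.000000, Gamma_xxy = -0.155694, Gamma_xyy = 0.103796, Gamma_yxx = 0.000000, Gamma_yxy = 0.754317, Gamma_yyy = -0.502878; k4 = (0.375657, 0.121876, 0.012715, -0.061601)
  Y <- Y + (h/6)(k1 + 2k2 + 2k3 + k4): x = 1.0188, y = -0.2438, dx/dtau = 0.3757, dy/dtau = 0.1219
step 2:
  k1: at (x, y) = (1.018767, -0.243828), (dx/dtau, dy/dtau) = (0.375657, 0.121876); Gamma_xxx = 0.000000, Gamma_xxy = -0.155694, Gamma_xyy = 0.103796, Gamma_yxx = 0.000000, Gamma_yxy = 0.754317, Gamma_yyy = -0.502878; k1 = (0.375657, 0.121876, 0.012715, -0.061601)
  k2: at (x, y) = (1.028158, -0.240782), (dx/dtau, dy/dtau) = (0.375975, 0.120336); Gamma_xxx = 0.000000, Gamma_xxy = -0.152196, Gamma_xyy = 0.101464, Gamma_yxx = 0.000000, Gamma_yxy = 0.751356, Gamma_yyy = -0.500904; k2 = (0.375975, 0.120336, 0.012302, -0.060734)
  k3: at (x, y) = (1.028166, -0.240820), (dx/dtau, dy/dtau) = (0.375965, 0.120358); Gamma_xxx = 0.000000, Gamma_xxy = -0.152211, Gamma_xyy = 0.101474, Gamma_yxx = 0.000000, Gamma_yxy = 0.751331, Gamma_yyy = -0.500887; k3 = (0.375965, 0.120358, 0.012305, -0.060740)
  k4: at (x, y) = (1.037565, -0.237811), (dx/dtau, dy/dtau) = (0.376272, 0.118839); Gamma_xxx = 0.000000, Gamma_xxy = -0.148787, Gamma_xyy = 0.099191, Gamma_yxx = 0.000000, Gamma_yxy = 0.748346, Gamma_yyy = -0.498897; k4 = (0.376272, 0.118839, 0.011905, -0.059880)
  Y <- Y + (h/6)(k1 + 2k2 + 2k3 + k4): x = 1.0376, y = -0.2378, dx/dtau = 0.3763, dy/dtau = 0.1188
step 3:
  k1: at (x, y) = (1.037565, -0.237811), (dx/dtau, dy/dtau) = (0.376272, 0.118839); Gamma_xxx = 0.000000, Gamma_xxy = -0.148787, Gamma_xyy = 0.099191, Gamma_yxx = 0.000000, Gamma_yxy = 0.748345, Gamma_yyy = -0.498897; k1 = (0.376272, 0.118839, 0.011905, -0.059880)
  k2: at (x, y) = (1.046972, -0.234840), (dx/dtau, dy/dtau) = (0.376570, 0.117342); Gamma_xxx = 0.000000, Gamma_xxy = -0.145434, Gamma_xyy = 0.096956, Gamma_yxx = 0.000000, Gamma_yxy = 0.745336, Gamma_yyy = -0.496891; k2 = (0.376570, 0.117342, 0.011518, -0.059027)
  k3: at (x, y) = (1.046979, -0.234877), (dx/dtau, dy/dtau) = (0.376560, 0.117364); Gamma_xxx = 0.000000, Gamma_xxy = -0.145449, Gamma_xyy = 0.096966, Gamma_yxx = 0.000000, Gamma_yxy = 0.745312, Gamma_yyy = -0.496875; k3 = (0.376560, 0.117364, 0.011520, -0.059033)
  k4: at (x, y) = (1.056393, -0.231943), (dx/dtau, dy/dtau) = (0.376848, 0.115888); Gamma_xxx = 0.000000, Gamma_xxy = -0.142167, Gamma_xyy = 0.094778, Gamma_yxx = 0.000000, Gamma_yxy = 0.742283, Gamma_yyy = -0.494856; k4 = (0.376848, 0.115888, 0.011145, -0.058188)
  Y <- Y + (h/6)(k1 + 2k2 + 2k3 + k4): x = 1.0564, y = -0.2319, dx/dtau = 0.3768, dy/dtau = 0.1159


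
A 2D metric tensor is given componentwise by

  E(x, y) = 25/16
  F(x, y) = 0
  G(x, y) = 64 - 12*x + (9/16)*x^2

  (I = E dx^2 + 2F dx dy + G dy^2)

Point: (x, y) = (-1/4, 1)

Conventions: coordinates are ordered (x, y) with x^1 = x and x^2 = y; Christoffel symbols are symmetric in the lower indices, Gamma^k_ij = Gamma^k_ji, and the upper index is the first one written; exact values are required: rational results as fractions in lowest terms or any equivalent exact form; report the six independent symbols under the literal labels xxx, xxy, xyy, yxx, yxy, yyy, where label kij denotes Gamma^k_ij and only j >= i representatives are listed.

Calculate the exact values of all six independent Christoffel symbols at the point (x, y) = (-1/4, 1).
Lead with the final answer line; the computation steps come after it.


Answer: Gamma_xxx = 0, Gamma_xxy = 0, Gamma_xyy = 393/100, Gamma_yxx = 0, Gamma_yxy = -12/131, Gamma_yyy = 0

E = 25/16, F = 0, G = 17161/256 at the point
E_x = 0, E_y = 0, F_x = 0, F_y = 0, G_x = -393/32, G_y = 0
EG - F^2 = 429025/4096;  g^inv = (4096/429025) * [[17161/256, 0], [0, 25/16]]
first-kind symbols [ij,l] = (1/2)(d_i g_jl + d_j g_il - d_l g_ij): [xx,x] = E_x/2 = 0, [xx,y] = F_x - E_y/2 = 0, [xy,x] = E_y/2 = 0, [xy,y] = G_x/2 = -393/64, [yy,x] = F_y - G_x/2 = 393/64, [yy,y] = G_y/2 = 0
Gamma^x_ij = (G*[ij,x] - F*[ij,y])/(EG - F^2), Gamma^y_ij = (E*[ij,y] - F*[ij,x])/(EG - F^2)


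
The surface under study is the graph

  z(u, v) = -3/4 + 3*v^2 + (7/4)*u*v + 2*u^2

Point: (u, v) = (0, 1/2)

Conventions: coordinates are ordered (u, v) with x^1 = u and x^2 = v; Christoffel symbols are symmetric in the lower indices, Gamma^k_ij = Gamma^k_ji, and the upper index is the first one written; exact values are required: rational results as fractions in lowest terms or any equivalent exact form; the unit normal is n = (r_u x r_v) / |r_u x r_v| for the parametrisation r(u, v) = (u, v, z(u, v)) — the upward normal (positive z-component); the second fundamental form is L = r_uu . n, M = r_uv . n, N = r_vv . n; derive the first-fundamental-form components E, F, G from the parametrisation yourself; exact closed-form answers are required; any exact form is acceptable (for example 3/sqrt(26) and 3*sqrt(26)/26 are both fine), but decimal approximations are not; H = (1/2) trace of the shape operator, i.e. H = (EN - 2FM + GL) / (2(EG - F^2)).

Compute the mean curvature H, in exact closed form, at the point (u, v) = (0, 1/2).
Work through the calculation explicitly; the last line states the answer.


z_u = 7/8, z_v = 3, z_uu = 4, z_uv = 7/4, z_vv = 6
E = 113/64, F = 21/8, G = 10; answer radicand W^2 = 689/64
unnormalised second-form numerators: l = 4, m = 7/4, n = 6; L = l/sqrt(689/64), and similarly M = m/sqrt(W^2), N = n/sqrt(W^2)
H = (E*n - 2*F*m + G*l) / (2*(EG - F^2)*sqrt(W^2)); E*n - 2*F*m + G*l = 1325/32, EG - F^2 = 689/64, so H = (25/13)/sqrt(689/64)

Answer: H = 200*sqrt(689)/8957


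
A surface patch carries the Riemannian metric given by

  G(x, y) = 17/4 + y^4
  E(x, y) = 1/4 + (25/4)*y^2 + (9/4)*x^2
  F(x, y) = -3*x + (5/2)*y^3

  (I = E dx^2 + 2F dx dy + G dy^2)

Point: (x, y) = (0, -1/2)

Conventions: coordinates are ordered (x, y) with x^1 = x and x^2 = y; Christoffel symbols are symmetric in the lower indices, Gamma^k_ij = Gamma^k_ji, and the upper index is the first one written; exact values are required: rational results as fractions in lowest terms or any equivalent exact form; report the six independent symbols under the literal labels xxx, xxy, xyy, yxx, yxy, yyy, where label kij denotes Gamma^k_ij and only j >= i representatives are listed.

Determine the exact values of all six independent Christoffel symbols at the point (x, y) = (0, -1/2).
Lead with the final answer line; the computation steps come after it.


Answer: Gamma_xxx = 5/988, Gamma_xxy = -1725/988, Gamma_xyy = 1025/988, Gamma_yxx = 29/988, Gamma_yxy = -125/988, Gamma_yyy = 17/988

E = 29/16, F = -5/16, G = 69/16 at the point
E_x = 0, E_y = -25/4, F_x = -3, F_y = 15/8, G_x = 0, G_y = -1/2
EG - F^2 = 247/32;  g^inv = (32/247) * [[69/16, 5/16], [5/16, 29/16]]
first-kind symbols [ij,l] = (1/2)(d_i g_jl + d_j g_il - d_l g_ij): [xx,x] = E_x/2 = 0, [xx,y] = F_x - E_y/2 = 1/8, [xy,x] = E_y/2 = -25/8, [xy,y] = G_x/2 = 0, [yy,x] = F_y - G_x/2 = 15/8, [yy,y] = G_y/2 = -1/4
Gamma^x_ij = (G*[ij,x] - F*[ij,y])/(EG - F^2), Gamma^y_ij = (E*[ij,y] - F*[ij,x])/(EG - F^2)


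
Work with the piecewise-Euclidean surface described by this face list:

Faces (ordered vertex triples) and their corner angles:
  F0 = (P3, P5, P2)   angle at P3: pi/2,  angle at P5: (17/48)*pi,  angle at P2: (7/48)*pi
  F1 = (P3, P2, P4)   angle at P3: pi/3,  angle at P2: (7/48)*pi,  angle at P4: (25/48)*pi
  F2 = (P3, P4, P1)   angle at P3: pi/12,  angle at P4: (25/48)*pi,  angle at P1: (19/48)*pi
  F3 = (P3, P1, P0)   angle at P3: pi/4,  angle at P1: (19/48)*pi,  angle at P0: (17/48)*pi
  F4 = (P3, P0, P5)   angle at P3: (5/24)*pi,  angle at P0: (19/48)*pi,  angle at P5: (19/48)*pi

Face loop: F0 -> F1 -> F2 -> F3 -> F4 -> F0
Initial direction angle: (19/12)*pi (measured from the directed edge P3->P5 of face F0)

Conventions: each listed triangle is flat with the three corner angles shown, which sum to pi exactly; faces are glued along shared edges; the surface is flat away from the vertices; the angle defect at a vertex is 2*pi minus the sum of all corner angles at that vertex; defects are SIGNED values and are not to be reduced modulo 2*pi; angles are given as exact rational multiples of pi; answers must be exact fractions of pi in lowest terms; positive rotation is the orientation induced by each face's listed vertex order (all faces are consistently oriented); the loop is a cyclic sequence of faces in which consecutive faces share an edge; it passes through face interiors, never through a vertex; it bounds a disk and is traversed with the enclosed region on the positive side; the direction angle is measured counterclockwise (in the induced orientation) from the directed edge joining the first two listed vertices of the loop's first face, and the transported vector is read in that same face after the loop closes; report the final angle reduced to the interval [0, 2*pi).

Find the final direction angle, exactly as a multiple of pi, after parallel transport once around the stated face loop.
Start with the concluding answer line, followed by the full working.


Answer: final direction angle = (5/24)*pi

enclosed vertex P3: corner angles sum to (11/8)*pi, defect = 2*pi - (11/8)*pi = (5/8)*pi
transport around the loop rotates by the sum of enclosed defects; add to the initial angle mod 2*pi
final angle = (19/12)*pi + (5/8)*pi = (5/24)*pi (mod 2*pi)


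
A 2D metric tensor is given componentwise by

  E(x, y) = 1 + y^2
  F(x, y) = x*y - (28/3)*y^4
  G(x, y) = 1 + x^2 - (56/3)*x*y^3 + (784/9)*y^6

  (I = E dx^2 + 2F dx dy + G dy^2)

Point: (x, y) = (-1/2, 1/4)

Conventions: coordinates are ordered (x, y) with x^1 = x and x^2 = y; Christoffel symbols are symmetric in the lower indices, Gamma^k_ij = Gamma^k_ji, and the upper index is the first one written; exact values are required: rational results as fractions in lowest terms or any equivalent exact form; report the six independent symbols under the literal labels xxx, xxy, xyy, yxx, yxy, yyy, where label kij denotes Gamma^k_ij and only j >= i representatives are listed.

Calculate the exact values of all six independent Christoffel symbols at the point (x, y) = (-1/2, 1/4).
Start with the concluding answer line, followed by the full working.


Answer: Gamma_xxx = 0, Gamma_xxy = 576/3409, Gamma_xyy = -144/487, Gamma_yxx = 0, Gamma_yxy = -1488/3409, Gamma_yyy = 372/487

E = 17/16, F = -31/192, G = 3265/2304 at the point
E_x = 0, E_y = 1/2, F_x = 1/4, F_y = -13/12, G_x = -31/24, G_y = 217/96
EG - F^2 = 3409/2304;  g^inv = (2304/3409) * [[3265/2304, 31/192], [31/192, 17/16]]
first-kind symbols [ij,l] = (1/2)(d_i g_jl + d_j g_il - d_l g_ij): [xx,x] = E_x/2 = 0, [xx,y] = F_x - E_y/2 = 0, [xy,x] = E_y/2 = 1/4, [xy,y] = G_x/2 = -31/48, [yy,x] = F_y - G_x/2 = -7/16, [yy,y] = G_y/2 = 217/192
Gamma^x_ij = (G*[ij,x] - F*[ij,y])/(EG - F^2), Gamma^y_ij = (E*[ij,y] - F*[ij,x])/(EG - F^2)


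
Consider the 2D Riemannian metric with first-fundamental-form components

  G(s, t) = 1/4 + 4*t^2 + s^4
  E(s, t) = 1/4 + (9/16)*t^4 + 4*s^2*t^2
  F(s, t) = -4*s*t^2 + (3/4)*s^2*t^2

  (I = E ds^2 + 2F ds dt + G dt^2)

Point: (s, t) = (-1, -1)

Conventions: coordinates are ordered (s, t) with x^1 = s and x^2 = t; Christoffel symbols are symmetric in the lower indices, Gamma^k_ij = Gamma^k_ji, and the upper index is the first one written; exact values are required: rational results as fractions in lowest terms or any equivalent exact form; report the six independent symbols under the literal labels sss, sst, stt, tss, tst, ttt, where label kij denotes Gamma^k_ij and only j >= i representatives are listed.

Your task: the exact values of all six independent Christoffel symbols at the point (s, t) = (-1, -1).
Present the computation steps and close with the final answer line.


E = 77/16, F = 19/4, G = 21/4 at the point
E_s = -8, E_t = -41/4, F_s = -11/2, F_t = -19/2, G_s = -4, G_t = -8
EG - F^2 = 173/64;  g^inv = (64/173) * [[21/4, -19/4], [-19/4, 77/16]]
first-kind symbols [ij,l] = (1/2)(d_i g_jl + d_j g_il - d_l g_ij): [ss,s] = E_s/2 = -4, [ss,t] = F_s - E_t/2 = -3/8, [st,s] = E_t/2 = -41/8, [st,t] = G_s/2 = -2, [tt,s] = F_t - G_s/2 = -15/2, [tt,t] = G_t/2 = -4
Gamma^s_ij = (G*[ij,s] - F*[ij,t])/(EG - F^2), Gamma^t_ij = (E*[ij,t] - F*[ij,s])/(EG - F^2)

Answer: Gamma_sss = -1230/173, Gamma_sst = -1114/173, Gamma_stt = -1304/173, Gamma_tss = 2201/346, Gamma_tst = 942/173, Gamma_ttt = 1048/173
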